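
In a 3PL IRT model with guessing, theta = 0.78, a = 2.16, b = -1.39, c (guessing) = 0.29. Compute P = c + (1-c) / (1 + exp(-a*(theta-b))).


logit = 2.16*(0.78 - -1.39) = 4.6872
P* = 1/(1 + exp(-4.6872)) = 0.9909
P = 0.29 + (1 - 0.29) * 0.9909
P = 0.9935

0.9935


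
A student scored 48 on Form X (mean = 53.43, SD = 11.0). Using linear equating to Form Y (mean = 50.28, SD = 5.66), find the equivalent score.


slope = SD_Y / SD_X = 5.66 / 11.0 ~ 0.5145
intercept = mean_Y - slope * mean_X = 50.28 - (5.66 / 11.0) * 53.43 ~ 22.7878
Y = slope * X + intercept. To avoid rounding drift from the rounded slope/intercept, evaluate the equivalent form Y = mean_Y + SD_Y * (X - mean_X) / SD_X at full precision:
Y = 50.28 + 5.66 * (48 - 53.43) / 11.0
Y = 50.28 - 5.66 * 5.43 / 11.0
Y = 50.28 - 30.7338 / 11.0
Y = 50.28 - 2.794
Y = 47.486

47.486


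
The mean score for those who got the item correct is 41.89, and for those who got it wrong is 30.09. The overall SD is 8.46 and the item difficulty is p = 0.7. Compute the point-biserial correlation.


q = 1 - p = 0.3
rpb = ((M1 - M0) / SD) * sqrt(p * q)
rpb = ((41.89 - 30.09) / 8.46) * sqrt(0.7 * 0.3)
rpb = 0.6392

0.6392


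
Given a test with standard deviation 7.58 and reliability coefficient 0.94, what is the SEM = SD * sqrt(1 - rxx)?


SEM = SD * sqrt(1 - rxx)
SEM = 7.58 * sqrt(1 - 0.94)
SEM = 7.58 * sqrt(0.06) = 7.58 * 0.244949
SEM = 1.8567

1.8567


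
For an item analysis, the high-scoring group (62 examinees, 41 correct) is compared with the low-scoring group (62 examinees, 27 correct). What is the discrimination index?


p_upper = 41/62 = 0.6613
p_lower = 27/62 = 0.4355
D = 0.6613 - 0.4355 = 0.2258

0.2258


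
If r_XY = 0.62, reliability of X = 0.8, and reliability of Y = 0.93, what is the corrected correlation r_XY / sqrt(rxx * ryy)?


r_corrected = rxy / sqrt(rxx * ryy)
= 0.62 / sqrt(0.8 * 0.93)
= 0.62 / sqrt(0.744)
= 0.62 / 0.862554
r_corrected = 0.7188

0.7188


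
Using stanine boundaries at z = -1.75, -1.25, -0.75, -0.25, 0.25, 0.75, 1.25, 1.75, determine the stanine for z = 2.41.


Stanine boundaries: [-1.75, -1.25, -0.75, -0.25, 0.25, 0.75, 1.25, 1.75]
z = 2.41
Check each boundary:
  z >= -1.75 -> could be stanine 2
  z >= -1.25 -> could be stanine 3
  z >= -0.75 -> could be stanine 4
  z >= -0.25 -> could be stanine 5
  z >= 0.25 -> could be stanine 6
  z >= 0.75 -> could be stanine 7
  z >= 1.25 -> could be stanine 8
  z >= 1.75 -> could be stanine 9
Highest qualifying boundary gives stanine = 9

9


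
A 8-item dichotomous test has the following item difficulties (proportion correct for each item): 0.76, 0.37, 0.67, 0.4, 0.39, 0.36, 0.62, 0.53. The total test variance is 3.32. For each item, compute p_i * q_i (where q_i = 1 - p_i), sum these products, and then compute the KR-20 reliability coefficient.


For each item, compute p_i * q_i:
  Item 1: 0.76 * 0.24 = 0.1824
  Item 2: 0.37 * 0.63 = 0.2331
  Item 3: 0.67 * 0.33 = 0.2211
  Item 4: 0.4 * 0.6 = 0.24
  Item 5: 0.39 * 0.61 = 0.2379
  Item 6: 0.36 * 0.64 = 0.2304
  Item 7: 0.62 * 0.38 = 0.2356
  Item 8: 0.53 * 0.47 = 0.2491
Sum(p_i * q_i) = 0.1824 + 0.2331 + 0.2211 + 0.24 + 0.2379 + 0.2304 + 0.2356 + 0.2491 = 1.8296
KR-20 = (k/(k-1)) * (1 - Sum(p_i*q_i) / Var_total)
= (8/7) * (1 - 1.8296/3.32)
= 1.1429 * 0.4489
KR-20 = 0.513

0.513


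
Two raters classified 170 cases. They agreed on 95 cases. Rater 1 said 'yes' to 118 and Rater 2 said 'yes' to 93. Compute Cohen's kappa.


P_o = 95/170 = 0.558824
P_e = (118*93 + 52*77) / 28900 = 0.51827
kappa = (P_o - P_e) / (1 - P_e)
kappa = (0.558824 - 0.51827) / (1 - 0.51827)
kappa = 0.0842

0.0842


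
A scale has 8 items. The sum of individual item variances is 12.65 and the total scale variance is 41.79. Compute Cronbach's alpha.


alpha = (k/(k-1)) * (1 - sum(si^2)/s_total^2)
= (8/7) * (1 - 12.65/41.79)
alpha = 0.7969

0.7969


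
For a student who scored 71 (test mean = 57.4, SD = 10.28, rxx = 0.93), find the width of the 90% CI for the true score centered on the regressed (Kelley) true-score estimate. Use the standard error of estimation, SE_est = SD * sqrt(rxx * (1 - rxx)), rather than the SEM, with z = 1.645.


True score estimate = 0.93*71 + 0.07*57.4 = 70.048
SE_est = SD * sqrt(rxx * (1 - rxx)) = 10.28 * sqrt(0.93 * 0.07) = 10.28 * sqrt(0.0651) = 2.622911
CI = T_est +/- z * SE_est, so width = 2 * z * SE_est = 2 * 1.645 * 2.622911
Width = 8.6294

8.6294


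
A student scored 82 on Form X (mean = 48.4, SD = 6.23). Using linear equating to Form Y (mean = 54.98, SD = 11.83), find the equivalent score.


slope = SD_Y / SD_X = 11.83 / 6.23 ~ 1.8989
intercept = mean_Y - slope * mean_X = 54.98 - (11.83 / 6.23) * 48.4 ~ -36.9256
Y = slope * X + intercept. To avoid rounding drift from the rounded slope/intercept, evaluate the equivalent form Y = mean_Y + SD_Y * (X - mean_X) / SD_X at full precision:
Y = 54.98 + 11.83 * (82 - 48.4) / 6.23
Y = 54.98 + 11.83 * 33.6 / 6.23
Y = 54.98 + 397.488 / 6.23
Y = 54.98 + 63.8022
Y = 118.7822

118.7822


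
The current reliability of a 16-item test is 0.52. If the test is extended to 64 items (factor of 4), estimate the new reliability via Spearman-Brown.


r_new = (n * rxx) / (1 + (n-1) * rxx)
r_new = (4 * 0.52) / (1 + 3 * 0.52)
r_new = 2.08 / 2.56
r_new = 0.8125

0.8125


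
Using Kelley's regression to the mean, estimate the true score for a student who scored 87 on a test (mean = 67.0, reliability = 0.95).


T_est = rxx * X + (1 - rxx) * mean
T_est = 0.95 * 87 + 0.05 * 67.0
T_est = 82.65 + 3.35
T_est = 86.0

86.0


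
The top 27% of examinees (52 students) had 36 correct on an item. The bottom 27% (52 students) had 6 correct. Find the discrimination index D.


p_upper = 36/52 = 0.6923
p_lower = 6/52 = 0.1154
D = 0.6923 - 0.1154 = 0.5769

0.5769


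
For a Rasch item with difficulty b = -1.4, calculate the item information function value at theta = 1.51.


P = 1/(1+exp(-(1.51--1.4))) = 0.9483
I = P*(1-P) = 0.9483 * 0.0517
I = 0.049

0.049


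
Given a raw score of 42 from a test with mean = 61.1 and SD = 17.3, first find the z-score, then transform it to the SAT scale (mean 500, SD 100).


z = (X - mean) / SD = (42 - 61.1) / 17.3
z = -19.1 / 17.3
z = -1.104
SAT-scale = SAT = 500 + 100z
Carry z at full precision (z = -19.1 / 17.3) into the conversion:
SAT-scale = 500 + 100 * (-19.1 / 17.3) = 500 + -1910 / 17.3
SAT-scale = 500 + -110.4046
SAT-scale = 389.5954

389.5954


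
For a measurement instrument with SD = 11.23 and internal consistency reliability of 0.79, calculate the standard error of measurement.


SEM = SD * sqrt(1 - rxx)
SEM = 11.23 * sqrt(1 - 0.79)
SEM = 11.23 * sqrt(0.21) = 11.23 * 0.458258
SEM = 5.1462

5.1462


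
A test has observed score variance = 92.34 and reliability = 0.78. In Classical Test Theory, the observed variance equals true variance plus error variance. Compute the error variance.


var_true = rxx * var_obs = 0.78 * 92.34 = 72.0252
var_error = var_obs - var_true
var_error = 92.34 - 72.0252
var_error = 20.3148

20.3148


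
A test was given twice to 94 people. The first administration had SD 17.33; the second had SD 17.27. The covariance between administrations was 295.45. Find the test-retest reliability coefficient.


r = cov(X,Y) / (SD_X * SD_Y)
r = 295.45 / (17.33 * 17.27)
r = 295.45 / 299.2891
r = 0.9872

0.9872


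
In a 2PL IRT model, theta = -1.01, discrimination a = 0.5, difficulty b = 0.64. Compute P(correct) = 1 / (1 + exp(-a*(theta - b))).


a*(theta - b) = 0.5 * (-1.01 - 0.64) = -0.825
exp(--0.825) = 2.2819
P = 1 / (1 + 2.2819)
P = 0.3047

0.3047


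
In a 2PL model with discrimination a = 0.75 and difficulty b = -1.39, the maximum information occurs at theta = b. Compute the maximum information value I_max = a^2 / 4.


For 2PL, max info at theta = b = -1.39
I_max = a^2 / 4 = 0.75^2 / 4
= 0.5625 / 4
I_max = 0.1406

0.1406


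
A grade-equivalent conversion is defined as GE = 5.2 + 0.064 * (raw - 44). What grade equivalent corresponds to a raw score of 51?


raw - median = 51 - 44 = 7
slope * diff = 0.064 * 7 = 0.448
GE = 5.2 + 0.448
GE = 5.648

5.648


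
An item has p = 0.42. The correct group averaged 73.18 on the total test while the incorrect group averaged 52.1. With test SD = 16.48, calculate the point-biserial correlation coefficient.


q = 1 - p = 0.58
rpb = ((M1 - M0) / SD) * sqrt(p * q)
rpb = ((73.18 - 52.1) / 16.48) * sqrt(0.42 * 0.58)
rpb = 0.6313

0.6313


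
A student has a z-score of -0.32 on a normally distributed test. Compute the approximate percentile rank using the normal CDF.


CDF(z) = 0.5 * (1 + erf(z/sqrt(2)))
erf(-0.2263) = -0.251
CDF = 0.3745
Percentile rank = 0.3745 * 100 = 37.45

37.45


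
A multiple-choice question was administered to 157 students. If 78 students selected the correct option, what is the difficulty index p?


Item difficulty p = number correct / total examinees
p = 78 / 157
p = 0.4968

0.4968


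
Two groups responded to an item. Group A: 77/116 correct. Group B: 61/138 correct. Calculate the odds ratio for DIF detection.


Odds_A = 77/39 = 1.9744
Odds_B = 61/77 = 0.7922
OR = Odds_A / Odds_B = 1.9744 / 0.7922
Exactly, OR = (77 * 77) / (39 * 61) = 5929 / 2379
OR = 2.4922

2.4922


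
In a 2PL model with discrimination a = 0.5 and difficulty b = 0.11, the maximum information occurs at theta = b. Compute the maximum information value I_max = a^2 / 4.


For 2PL, max info at theta = b = 0.11
I_max = a^2 / 4 = 0.5^2 / 4
= 0.25 / 4
I_max = 0.0625

0.0625


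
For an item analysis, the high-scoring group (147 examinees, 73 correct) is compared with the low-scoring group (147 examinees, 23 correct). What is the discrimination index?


p_upper = 73/147 = 0.4966
p_lower = 23/147 = 0.1565
D = 0.4966 - 0.1565 = 0.3401

0.3401


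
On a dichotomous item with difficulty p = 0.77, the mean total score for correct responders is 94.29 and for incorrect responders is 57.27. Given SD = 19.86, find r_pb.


q = 1 - p = 0.23
rpb = ((M1 - M0) / SD) * sqrt(p * q)
rpb = ((94.29 - 57.27) / 19.86) * sqrt(0.77 * 0.23)
rpb = 0.7845

0.7845


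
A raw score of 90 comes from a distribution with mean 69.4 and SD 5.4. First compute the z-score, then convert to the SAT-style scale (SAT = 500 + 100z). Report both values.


z = (X - mean) / SD = (90 - 69.4) / 5.4
z = 20.6 / 5.4
z = 3.8148
SAT-scale = SAT = 500 + 100z
Carry z at full precision (z = 20.6 / 5.4) into the conversion:
SAT-scale = 500 + 100 * (20.6 / 5.4) = 500 + 2060 / 5.4
SAT-scale = 500 + 381.4815
SAT-scale = 881.4815

881.4815


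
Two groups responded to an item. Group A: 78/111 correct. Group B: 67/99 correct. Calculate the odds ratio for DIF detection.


Odds_A = 78/33 = 2.3636
Odds_B = 67/32 = 2.0938
OR = Odds_A / Odds_B = 2.3636 / 2.0938
Exactly, OR = (78 * 32) / (33 * 67) = 2496 / 2211
OR = 1.1289

1.1289


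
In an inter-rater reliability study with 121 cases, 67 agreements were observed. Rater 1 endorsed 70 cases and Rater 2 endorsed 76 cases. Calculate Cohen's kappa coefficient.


P_o = 67/121 = 0.553719
P_e = (70*76 + 51*45) / 14641 = 0.520115
kappa = (P_o - P_e) / (1 - P_e)
kappa = (0.553719 - 0.520115) / (1 - 0.520115)
kappa = 0.07

0.07


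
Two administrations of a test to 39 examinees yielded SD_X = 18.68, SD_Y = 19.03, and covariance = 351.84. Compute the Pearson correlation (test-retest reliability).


r = cov(X,Y) / (SD_X * SD_Y)
r = 351.84 / (18.68 * 19.03)
r = 351.84 / 355.4804
r = 0.9898

0.9898


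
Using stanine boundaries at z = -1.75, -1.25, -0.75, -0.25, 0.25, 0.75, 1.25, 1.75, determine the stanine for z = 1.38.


Stanine boundaries: [-1.75, -1.25, -0.75, -0.25, 0.25, 0.75, 1.25, 1.75]
z = 1.38
Check each boundary:
  z >= -1.75 -> could be stanine 2
  z >= -1.25 -> could be stanine 3
  z >= -0.75 -> could be stanine 4
  z >= -0.25 -> could be stanine 5
  z >= 0.25 -> could be stanine 6
  z >= 0.75 -> could be stanine 7
  z >= 1.25 -> could be stanine 8
  z < 1.75
Highest qualifying boundary gives stanine = 8

8


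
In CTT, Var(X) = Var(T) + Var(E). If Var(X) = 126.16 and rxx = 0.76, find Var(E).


var_true = rxx * var_obs = 0.76 * 126.16 = 95.8816
var_error = var_obs - var_true
var_error = 126.16 - 95.8816
var_error = 30.2784

30.2784


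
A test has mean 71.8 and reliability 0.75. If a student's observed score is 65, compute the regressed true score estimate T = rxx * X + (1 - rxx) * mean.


T_est = rxx * X + (1 - rxx) * mean
T_est = 0.75 * 65 + 0.25 * 71.8
T_est = 48.75 + 17.95
T_est = 66.7

66.7


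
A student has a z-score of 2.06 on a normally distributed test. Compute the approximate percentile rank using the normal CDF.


CDF(z) = 0.5 * (1 + erf(z/sqrt(2)))
erf(1.4566) = 0.9606
CDF = 0.9803
Percentile rank = 0.9803 * 100 = 98.03

98.03


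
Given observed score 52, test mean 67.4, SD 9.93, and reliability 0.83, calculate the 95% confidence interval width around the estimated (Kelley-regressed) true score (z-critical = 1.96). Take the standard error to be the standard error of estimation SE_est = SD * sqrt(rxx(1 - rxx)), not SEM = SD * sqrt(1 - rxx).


True score estimate = 0.83*52 + 0.17*67.4 = 54.618
SE_est = SD * sqrt(rxx * (1 - rxx)) = 9.93 * sqrt(0.83 * 0.17) = 9.93 * sqrt(0.1411) = 3.730034
CI = T_est +/- z * SE_est, so width = 2 * z * SE_est = 2 * 1.96 * 3.730034
Width = 14.6217

14.6217


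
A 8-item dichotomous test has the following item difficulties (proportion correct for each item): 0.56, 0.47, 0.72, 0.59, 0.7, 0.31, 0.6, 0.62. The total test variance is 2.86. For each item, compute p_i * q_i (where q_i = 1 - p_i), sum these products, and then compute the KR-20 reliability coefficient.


For each item, compute p_i * q_i:
  Item 1: 0.56 * 0.44 = 0.2464
  Item 2: 0.47 * 0.53 = 0.2491
  Item 3: 0.72 * 0.28 = 0.2016
  Item 4: 0.59 * 0.41 = 0.2419
  Item 5: 0.7 * 0.3 = 0.21
  Item 6: 0.31 * 0.69 = 0.2139
  Item 7: 0.6 * 0.4 = 0.24
  Item 8: 0.62 * 0.38 = 0.2356
Sum(p_i * q_i) = 0.2464 + 0.2491 + 0.2016 + 0.2419 + 0.21 + 0.2139 + 0.24 + 0.2356 = 1.8385
KR-20 = (k/(k-1)) * (1 - Sum(p_i*q_i) / Var_total)
= (8/7) * (1 - 1.8385/2.86)
= 1.1429 * 0.3572
KR-20 = 0.4082

0.4082


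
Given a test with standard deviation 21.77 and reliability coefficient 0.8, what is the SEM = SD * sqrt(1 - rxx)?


SEM = SD * sqrt(1 - rxx)
SEM = 21.77 * sqrt(1 - 0.8)
SEM = 21.77 * sqrt(0.2) = 21.77 * 0.447214
SEM = 9.7358

9.7358


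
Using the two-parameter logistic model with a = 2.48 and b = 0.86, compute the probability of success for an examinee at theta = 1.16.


a*(theta - b) = 2.48 * (1.16 - 0.86) = 0.744
exp(-0.744) = 0.4752
P = 1 / (1 + 0.4752)
P = 0.6779

0.6779


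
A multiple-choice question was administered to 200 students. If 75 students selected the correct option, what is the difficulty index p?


Item difficulty p = number correct / total examinees
p = 75 / 200
p = 0.375

0.375


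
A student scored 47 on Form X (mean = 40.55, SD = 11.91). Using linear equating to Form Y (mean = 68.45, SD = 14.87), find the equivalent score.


slope = SD_Y / SD_X = 14.87 / 11.91 ~ 1.2485
intercept = mean_Y - slope * mean_X = 68.45 - (14.87 / 11.91) * 40.55 ~ 17.8221
Y = slope * X + intercept. To avoid rounding drift from the rounded slope/intercept, evaluate the equivalent form Y = mean_Y + SD_Y * (X - mean_X) / SD_X at full precision:
Y = 68.45 + 14.87 * (47 - 40.55) / 11.91
Y = 68.45 + 14.87 * 6.45 / 11.91
Y = 68.45 + 95.9115 / 11.91
Y = 68.45 + 8.053
Y = 76.503

76.503


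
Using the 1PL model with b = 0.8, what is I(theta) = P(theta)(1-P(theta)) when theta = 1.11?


P = 1/(1+exp(-(1.11-0.8))) = 0.5769
I = P*(1-P) = 0.5769 * 0.4231
I = 0.2441

0.2441


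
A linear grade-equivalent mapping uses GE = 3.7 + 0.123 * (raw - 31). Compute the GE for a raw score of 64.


raw - median = 64 - 31 = 33
slope * diff = 0.123 * 33 = 4.059
GE = 3.7 + 4.059
GE = 7.759

7.759


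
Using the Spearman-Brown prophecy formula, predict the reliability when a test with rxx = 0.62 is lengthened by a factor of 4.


r_new = (n * rxx) / (1 + (n-1) * rxx)
r_new = (4 * 0.62) / (1 + 3 * 0.62)
r_new = 2.48 / 2.86
r_new = 0.8671

0.8671


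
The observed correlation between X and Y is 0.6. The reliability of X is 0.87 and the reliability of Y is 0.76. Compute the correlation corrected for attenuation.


r_corrected = rxy / sqrt(rxx * ryy)
= 0.6 / sqrt(0.87 * 0.76)
= 0.6 / sqrt(0.6612)
= 0.6 / 0.813142
r_corrected = 0.7379

0.7379


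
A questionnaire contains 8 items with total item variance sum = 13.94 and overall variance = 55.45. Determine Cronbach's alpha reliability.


alpha = (k/(k-1)) * (1 - sum(si^2)/s_total^2)
= (8/7) * (1 - 13.94/55.45)
alpha = 0.8555

0.8555


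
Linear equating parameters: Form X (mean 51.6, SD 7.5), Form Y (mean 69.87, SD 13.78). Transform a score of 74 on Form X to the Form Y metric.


slope = SD_Y / SD_X = 13.78 / 7.5 ~ 1.8373
intercept = mean_Y - slope * mean_X = 69.87 - (13.78 / 7.5) * 51.6 ~ -24.9364
Y = slope * X + intercept. To avoid rounding drift from the rounded slope/intercept, evaluate the equivalent form Y = mean_Y + SD_Y * (X - mean_X) / SD_X at full precision:
Y = 69.87 + 13.78 * (74 - 51.6) / 7.5
Y = 69.87 + 13.78 * 22.4 / 7.5
Y = 69.87 + 308.672 / 7.5
Y = 69.87 + 41.1563
Y = 111.0263

111.0263


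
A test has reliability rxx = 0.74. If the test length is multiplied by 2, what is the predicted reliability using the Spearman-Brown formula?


r_new = (n * rxx) / (1 + (n-1) * rxx)
r_new = (2 * 0.74) / (1 + 1 * 0.74)
r_new = 1.48 / 1.74
r_new = 0.8506

0.8506


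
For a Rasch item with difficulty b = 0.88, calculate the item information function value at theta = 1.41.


P = 1/(1+exp(-(1.41-0.88))) = 0.6295
I = P*(1-P) = 0.6295 * 0.3705
I = 0.2332

0.2332


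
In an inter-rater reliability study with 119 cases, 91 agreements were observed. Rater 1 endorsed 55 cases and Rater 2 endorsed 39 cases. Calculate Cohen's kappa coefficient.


P_o = 91/119 = 0.764706
P_e = (55*39 + 64*80) / 14161 = 0.513029
kappa = (P_o - P_e) / (1 - P_e)
kappa = (0.764706 - 0.513029) / (1 - 0.513029)
kappa = 0.5168

0.5168


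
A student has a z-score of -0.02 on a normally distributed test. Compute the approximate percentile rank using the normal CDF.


CDF(z) = 0.5 * (1 + erf(z/sqrt(2)))
erf(-0.0141) = -0.016
CDF = 0.492
Percentile rank = 0.492 * 100 = 49.2

49.2


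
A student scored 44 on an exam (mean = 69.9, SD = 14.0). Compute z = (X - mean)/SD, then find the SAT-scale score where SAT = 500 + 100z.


z = (X - mean) / SD = (44 - 69.9) / 14.0
z = -25.9 / 14.0
z = -1.85
SAT-scale = SAT = 500 + 100z
Carry z at full precision (z = -25.9 / 14.0) into the conversion:
SAT-scale = 500 + 100 * (-25.9 / 14.0) = 500 + -2590 / 14.0
SAT-scale = 500 + -185.0
SAT-scale = 315.0

315.0


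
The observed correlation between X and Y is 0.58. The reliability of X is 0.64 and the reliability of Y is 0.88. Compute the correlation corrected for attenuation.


r_corrected = rxy / sqrt(rxx * ryy)
= 0.58 / sqrt(0.64 * 0.88)
= 0.58 / sqrt(0.5632)
= 0.58 / 0.750467
r_corrected = 0.7729

0.7729


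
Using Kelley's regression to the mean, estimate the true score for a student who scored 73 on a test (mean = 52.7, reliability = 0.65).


T_est = rxx * X + (1 - rxx) * mean
T_est = 0.65 * 73 + 0.35 * 52.7
T_est = 47.45 + 18.445
T_est = 65.895

65.895


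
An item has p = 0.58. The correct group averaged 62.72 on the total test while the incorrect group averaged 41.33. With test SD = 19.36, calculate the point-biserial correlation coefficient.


q = 1 - p = 0.42
rpb = ((M1 - M0) / SD) * sqrt(p * q)
rpb = ((62.72 - 41.33) / 19.36) * sqrt(0.58 * 0.42)
rpb = 0.5453

0.5453


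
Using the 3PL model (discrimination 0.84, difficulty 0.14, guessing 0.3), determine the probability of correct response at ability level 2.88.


logit = 0.84*(2.88 - 0.14) = 2.3016
P* = 1/(1 + exp(-2.3016)) = 0.909
P = 0.3 + (1 - 0.3) * 0.909
P = 0.9363

0.9363


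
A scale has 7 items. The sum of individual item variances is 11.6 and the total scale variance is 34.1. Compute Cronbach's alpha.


alpha = (k/(k-1)) * (1 - sum(si^2)/s_total^2)
= (7/6) * (1 - 11.6/34.1)
alpha = 0.7698

0.7698


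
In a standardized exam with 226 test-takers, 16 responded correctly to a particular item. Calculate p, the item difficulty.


Item difficulty p = number correct / total examinees
p = 16 / 226
p = 0.0708

0.0708


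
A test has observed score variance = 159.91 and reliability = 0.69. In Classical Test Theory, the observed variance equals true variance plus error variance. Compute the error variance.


var_true = rxx * var_obs = 0.69 * 159.91 = 110.3379
var_error = var_obs - var_true
var_error = 159.91 - 110.3379
var_error = 49.5721

49.5721


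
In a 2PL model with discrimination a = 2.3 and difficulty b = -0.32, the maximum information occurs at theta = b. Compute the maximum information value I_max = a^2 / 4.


For 2PL, max info at theta = b = -0.32
I_max = a^2 / 4 = 2.3^2 / 4
= 5.29 / 4
I_max = 1.3225

1.3225


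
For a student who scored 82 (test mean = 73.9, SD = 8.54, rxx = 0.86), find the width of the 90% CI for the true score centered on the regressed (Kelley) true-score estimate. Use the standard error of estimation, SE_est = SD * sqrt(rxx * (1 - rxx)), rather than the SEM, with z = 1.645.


True score estimate = 0.86*82 + 0.14*73.9 = 80.866
SE_est = SD * sqrt(rxx * (1 - rxx)) = 8.54 * sqrt(0.86 * 0.14) = 8.54 * sqrt(0.1204) = 2.963269
CI = T_est +/- z * SE_est, so width = 2 * z * SE_est = 2 * 1.645 * 2.963269
Width = 9.7492

9.7492


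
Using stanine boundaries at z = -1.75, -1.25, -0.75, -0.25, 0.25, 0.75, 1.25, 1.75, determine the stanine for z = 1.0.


Stanine boundaries: [-1.75, -1.25, -0.75, -0.25, 0.25, 0.75, 1.25, 1.75]
z = 1.0
Check each boundary:
  z >= -1.75 -> could be stanine 2
  z >= -1.25 -> could be stanine 3
  z >= -0.75 -> could be stanine 4
  z >= -0.25 -> could be stanine 5
  z >= 0.25 -> could be stanine 6
  z >= 0.75 -> could be stanine 7
  z < 1.25
  z < 1.75
Highest qualifying boundary gives stanine = 7

7


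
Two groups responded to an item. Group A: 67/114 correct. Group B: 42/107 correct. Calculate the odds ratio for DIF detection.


Odds_A = 67/47 = 1.4255
Odds_B = 42/65 = 0.6462
OR = Odds_A / Odds_B = 1.4255 / 0.6462
Exactly, OR = (67 * 65) / (47 * 42) = 4355 / 1974
OR = 2.2062

2.2062


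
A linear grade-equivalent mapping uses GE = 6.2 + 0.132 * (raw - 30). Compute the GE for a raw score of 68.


raw - median = 68 - 30 = 38
slope * diff = 0.132 * 38 = 5.016
GE = 6.2 + 5.016
GE = 11.216

11.216


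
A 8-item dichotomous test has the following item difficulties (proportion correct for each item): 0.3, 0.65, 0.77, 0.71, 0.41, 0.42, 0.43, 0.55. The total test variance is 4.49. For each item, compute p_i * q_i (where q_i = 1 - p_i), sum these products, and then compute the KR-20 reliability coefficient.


For each item, compute p_i * q_i:
  Item 1: 0.3 * 0.7 = 0.21
  Item 2: 0.65 * 0.35 = 0.2275
  Item 3: 0.77 * 0.23 = 0.1771
  Item 4: 0.71 * 0.29 = 0.2059
  Item 5: 0.41 * 0.59 = 0.2419
  Item 6: 0.42 * 0.58 = 0.2436
  Item 7: 0.43 * 0.57 = 0.2451
  Item 8: 0.55 * 0.45 = 0.2475
Sum(p_i * q_i) = 0.21 + 0.2275 + 0.1771 + 0.2059 + 0.2419 + 0.2436 + 0.2451 + 0.2475 = 1.7986
KR-20 = (k/(k-1)) * (1 - Sum(p_i*q_i) / Var_total)
= (8/7) * (1 - 1.7986/4.49)
= 1.1429 * 0.5994
KR-20 = 0.6851

0.6851


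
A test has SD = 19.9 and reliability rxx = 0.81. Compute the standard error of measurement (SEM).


SEM = SD * sqrt(1 - rxx)
SEM = 19.9 * sqrt(1 - 0.81)
SEM = 19.9 * sqrt(0.19) = 19.9 * 0.43589
SEM = 8.6742

8.6742


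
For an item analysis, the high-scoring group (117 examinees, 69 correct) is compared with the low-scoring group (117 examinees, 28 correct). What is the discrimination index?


p_upper = 69/117 = 0.5897
p_lower = 28/117 = 0.2393
D = 0.5897 - 0.2393 = 0.3504

0.3504


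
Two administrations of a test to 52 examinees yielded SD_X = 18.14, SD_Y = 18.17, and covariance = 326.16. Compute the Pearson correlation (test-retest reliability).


r = cov(X,Y) / (SD_X * SD_Y)
r = 326.16 / (18.14 * 18.17)
r = 326.16 / 329.6038
r = 0.9896

0.9896


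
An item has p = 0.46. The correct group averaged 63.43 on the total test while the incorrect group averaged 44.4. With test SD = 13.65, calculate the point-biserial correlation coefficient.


q = 1 - p = 0.54
rpb = ((M1 - M0) / SD) * sqrt(p * q)
rpb = ((63.43 - 44.4) / 13.65) * sqrt(0.46 * 0.54)
rpb = 0.6948

0.6948


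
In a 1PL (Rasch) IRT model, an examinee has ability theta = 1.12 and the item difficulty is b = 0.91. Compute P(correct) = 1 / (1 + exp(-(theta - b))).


theta - b = 1.12 - 0.91 = 0.21
exp(-(theta - b)) = exp(-0.21) = 0.8106
P = 1 / (1 + 0.8106)
P = 0.5523

0.5523


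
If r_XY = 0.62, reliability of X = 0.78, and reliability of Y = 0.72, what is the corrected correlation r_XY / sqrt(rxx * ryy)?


r_corrected = rxy / sqrt(rxx * ryy)
= 0.62 / sqrt(0.78 * 0.72)
= 0.62 / sqrt(0.5616)
= 0.62 / 0.7494
r_corrected = 0.8273

0.8273


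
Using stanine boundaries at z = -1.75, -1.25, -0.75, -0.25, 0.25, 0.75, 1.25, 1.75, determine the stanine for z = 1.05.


Stanine boundaries: [-1.75, -1.25, -0.75, -0.25, 0.25, 0.75, 1.25, 1.75]
z = 1.05
Check each boundary:
  z >= -1.75 -> could be stanine 2
  z >= -1.25 -> could be stanine 3
  z >= -0.75 -> could be stanine 4
  z >= -0.25 -> could be stanine 5
  z >= 0.25 -> could be stanine 6
  z >= 0.75 -> could be stanine 7
  z < 1.25
  z < 1.75
Highest qualifying boundary gives stanine = 7

7


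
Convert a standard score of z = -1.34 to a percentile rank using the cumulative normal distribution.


CDF(z) = 0.5 * (1 + erf(z/sqrt(2)))
erf(-0.9475) = -0.8198
CDF = 0.0901
Percentile rank = 0.0901 * 100 = 9.01

9.01


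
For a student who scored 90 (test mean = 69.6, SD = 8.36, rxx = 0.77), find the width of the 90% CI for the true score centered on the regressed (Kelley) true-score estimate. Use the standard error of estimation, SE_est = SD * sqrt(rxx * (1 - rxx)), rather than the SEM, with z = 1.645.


True score estimate = 0.77*90 + 0.23*69.6 = 85.308
SE_est = SD * sqrt(rxx * (1 - rxx)) = 8.36 * sqrt(0.77 * 0.23) = 8.36 * sqrt(0.1771) = 3.51816
CI = T_est +/- z * SE_est, so width = 2 * z * SE_est = 2 * 1.645 * 3.51816
Width = 11.5747

11.5747


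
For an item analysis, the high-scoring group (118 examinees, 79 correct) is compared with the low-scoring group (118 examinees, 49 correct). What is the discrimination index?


p_upper = 79/118 = 0.6695
p_lower = 49/118 = 0.4153
D = 0.6695 - 0.4153 = 0.2542

0.2542


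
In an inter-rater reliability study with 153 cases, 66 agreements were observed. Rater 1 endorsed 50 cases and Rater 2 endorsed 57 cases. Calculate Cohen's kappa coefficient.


P_o = 66/153 = 0.431373
P_e = (50*57 + 103*96) / 23409 = 0.54415
kappa = (P_o - P_e) / (1 - P_e)
kappa = (0.431373 - 0.54415) / (1 - 0.54415)
kappa = -0.2474

-0.2474


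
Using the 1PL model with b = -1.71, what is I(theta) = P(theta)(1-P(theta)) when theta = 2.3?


P = 1/(1+exp(-(2.3--1.71))) = 0.9822
I = P*(1-P) = 0.9822 * 0.0178
I = 0.0175

0.0175


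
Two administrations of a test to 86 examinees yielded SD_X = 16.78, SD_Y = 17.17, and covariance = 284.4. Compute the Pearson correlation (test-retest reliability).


r = cov(X,Y) / (SD_X * SD_Y)
r = 284.4 / (16.78 * 17.17)
r = 284.4 / 288.1126
r = 0.9871

0.9871


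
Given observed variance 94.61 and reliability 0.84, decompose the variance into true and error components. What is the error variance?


var_true = rxx * var_obs = 0.84 * 94.61 = 79.4724
var_error = var_obs - var_true
var_error = 94.61 - 79.4724
var_error = 15.1376

15.1376


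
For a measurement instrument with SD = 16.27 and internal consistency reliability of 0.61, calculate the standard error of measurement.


SEM = SD * sqrt(1 - rxx)
SEM = 16.27 * sqrt(1 - 0.61)
SEM = 16.27 * sqrt(0.39) = 16.27 * 0.6245
SEM = 10.1606

10.1606


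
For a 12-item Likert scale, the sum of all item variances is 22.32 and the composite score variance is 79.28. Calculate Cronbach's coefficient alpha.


alpha = (k/(k-1)) * (1 - sum(si^2)/s_total^2)
= (12/11) * (1 - 22.32/79.28)
alpha = 0.7838

0.7838


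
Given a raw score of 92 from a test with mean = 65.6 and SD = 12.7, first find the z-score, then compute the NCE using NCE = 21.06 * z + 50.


z = (X - mean) / SD = (92 - 65.6) / 12.7
z = 26.4 / 12.7
z = 2.0787
NCE = NCE = 21.06z + 50
Carry z at full precision (z = 26.4 / 12.7) into the conversion:
NCE = 21.06 * (26.4 / 12.7) + 50 = 555.984 / 12.7 + 50
NCE = 43.7783 + 50
NCE = 93.7783

93.7783


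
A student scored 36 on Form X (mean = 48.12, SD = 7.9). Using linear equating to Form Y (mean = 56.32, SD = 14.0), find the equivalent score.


slope = SD_Y / SD_X = 14.0 / 7.9 ~ 1.7722
intercept = mean_Y - slope * mean_X = 56.32 - (14.0 / 7.9) * 48.12 ~ -28.9559
Y = slope * X + intercept. To avoid rounding drift from the rounded slope/intercept, evaluate the equivalent form Y = mean_Y + SD_Y * (X - mean_X) / SD_X at full precision:
Y = 56.32 + 14.0 * (36 - 48.12) / 7.9
Y = 56.32 - 14.0 * 12.12 / 7.9
Y = 56.32 - 169.68 / 7.9
Y = 56.32 - 21.4785
Y = 34.8415

34.8415


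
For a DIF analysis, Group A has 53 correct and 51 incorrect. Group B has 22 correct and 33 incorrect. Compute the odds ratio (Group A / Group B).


Odds_A = 53/51 = 1.0392
Odds_B = 22/33 = 0.6667
OR = Odds_A / Odds_B = 1.0392 / 0.6667
Exactly, OR = (53 * 33) / (51 * 22) = 1749 / 1122
OR = 1.5588

1.5588


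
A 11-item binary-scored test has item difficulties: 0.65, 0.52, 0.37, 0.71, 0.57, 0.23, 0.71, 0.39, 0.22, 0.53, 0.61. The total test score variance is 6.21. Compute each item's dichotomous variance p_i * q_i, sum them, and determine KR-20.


For each item, compute p_i * q_i:
  Item 1: 0.65 * 0.35 = 0.2275
  Item 2: 0.52 * 0.48 = 0.2496
  Item 3: 0.37 * 0.63 = 0.2331
  Item 4: 0.71 * 0.29 = 0.2059
  Item 5: 0.57 * 0.43 = 0.2451
  Item 6: 0.23 * 0.77 = 0.1771
  Item 7: 0.71 * 0.29 = 0.2059
  Item 8: 0.39 * 0.61 = 0.2379
  Item 9: 0.22 * 0.78 = 0.1716
  Item 10: 0.53 * 0.47 = 0.2491
  Item 11: 0.61 * 0.39 = 0.2379
Sum(p_i * q_i) = 0.2275 + 0.2496 + 0.2331 + 0.2059 + 0.2451 + 0.1771 + 0.2059 + 0.2379 + 0.1716 + 0.2491 + 0.2379 = 2.4407
KR-20 = (k/(k-1)) * (1 - Sum(p_i*q_i) / Var_total)
= (11/10) * (1 - 2.4407/6.21)
= 1.1 * 0.607
KR-20 = 0.6677

0.6677


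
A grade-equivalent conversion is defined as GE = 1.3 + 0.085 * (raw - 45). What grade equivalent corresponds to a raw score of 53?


raw - median = 53 - 45 = 8
slope * diff = 0.085 * 8 = 0.68
GE = 1.3 + 0.68
GE = 1.98

1.98


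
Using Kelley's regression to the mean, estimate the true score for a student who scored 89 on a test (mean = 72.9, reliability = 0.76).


T_est = rxx * X + (1 - rxx) * mean
T_est = 0.76 * 89 + 0.24 * 72.9
T_est = 67.64 + 17.496
T_est = 85.136

85.136


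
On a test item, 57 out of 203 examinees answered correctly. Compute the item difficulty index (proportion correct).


Item difficulty p = number correct / total examinees
p = 57 / 203
p = 0.2808

0.2808


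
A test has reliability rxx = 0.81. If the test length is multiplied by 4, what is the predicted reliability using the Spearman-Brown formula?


r_new = (n * rxx) / (1 + (n-1) * rxx)
r_new = (4 * 0.81) / (1 + 3 * 0.81)
r_new = 3.24 / 3.43
r_new = 0.9446

0.9446


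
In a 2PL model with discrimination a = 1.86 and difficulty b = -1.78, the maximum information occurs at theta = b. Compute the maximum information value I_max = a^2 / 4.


For 2PL, max info at theta = b = -1.78
I_max = a^2 / 4 = 1.86^2 / 4
= 3.4596 / 4
I_max = 0.8649

0.8649


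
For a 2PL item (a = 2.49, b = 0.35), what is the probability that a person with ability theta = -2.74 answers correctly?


a*(theta - b) = 2.49 * (-2.74 - 0.35) = -7.6941
exp(--7.6941) = 2195.3571
P = 1 / (1 + 2195.3571)
P = 0.0005

0.0005


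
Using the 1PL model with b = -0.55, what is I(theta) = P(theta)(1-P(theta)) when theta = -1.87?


P = 1/(1+exp(-(-1.87--0.55))) = 0.2108
I = P*(1-P) = 0.2108 * 0.7892
I = 0.1664

0.1664


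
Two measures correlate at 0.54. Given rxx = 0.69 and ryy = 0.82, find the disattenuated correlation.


r_corrected = rxy / sqrt(rxx * ryy)
= 0.54 / sqrt(0.69 * 0.82)
= 0.54 / sqrt(0.5658)
= 0.54 / 0.752197
r_corrected = 0.7179

0.7179


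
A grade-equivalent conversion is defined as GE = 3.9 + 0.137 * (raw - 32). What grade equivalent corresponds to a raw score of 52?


raw - median = 52 - 32 = 20
slope * diff = 0.137 * 20 = 2.74
GE = 3.9 + 2.74
GE = 6.64

6.64


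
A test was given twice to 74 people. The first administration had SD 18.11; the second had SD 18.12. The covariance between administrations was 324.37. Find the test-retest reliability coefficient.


r = cov(X,Y) / (SD_X * SD_Y)
r = 324.37 / (18.11 * 18.12)
r = 324.37 / 328.1532
r = 0.9885

0.9885


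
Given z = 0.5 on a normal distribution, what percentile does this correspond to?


CDF(z) = 0.5 * (1 + erf(z/sqrt(2)))
erf(0.3536) = 0.3829
CDF = 0.6915
Percentile rank = 0.6915 * 100 = 69.15

69.15


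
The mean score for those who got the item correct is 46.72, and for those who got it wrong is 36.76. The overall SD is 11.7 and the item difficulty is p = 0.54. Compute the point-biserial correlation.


q = 1 - p = 0.46
rpb = ((M1 - M0) / SD) * sqrt(p * q)
rpb = ((46.72 - 36.76) / 11.7) * sqrt(0.54 * 0.46)
rpb = 0.4243

0.4243


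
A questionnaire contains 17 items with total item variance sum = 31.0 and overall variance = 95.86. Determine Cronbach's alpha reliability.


alpha = (k/(k-1)) * (1 - sum(si^2)/s_total^2)
= (17/16) * (1 - 31.0/95.86)
alpha = 0.7189

0.7189


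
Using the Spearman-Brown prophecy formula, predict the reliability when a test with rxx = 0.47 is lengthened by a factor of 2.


r_new = (n * rxx) / (1 + (n-1) * rxx)
r_new = (2 * 0.47) / (1 + 1 * 0.47)
r_new = 0.94 / 1.47
r_new = 0.6395

0.6395


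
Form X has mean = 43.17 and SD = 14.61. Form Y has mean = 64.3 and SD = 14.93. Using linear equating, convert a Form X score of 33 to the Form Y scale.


slope = SD_Y / SD_X = 14.93 / 14.61 ~ 1.0219
intercept = mean_Y - slope * mean_X = 64.3 - (14.93 / 14.61) * 43.17 ~ 20.1845
Y = slope * X + intercept. To avoid rounding drift from the rounded slope/intercept, evaluate the equivalent form Y = mean_Y + SD_Y * (X - mean_X) / SD_X at full precision:
Y = 64.3 + 14.93 * (33 - 43.17) / 14.61
Y = 64.3 - 14.93 * 10.17 / 14.61
Y = 64.3 - 151.8381 / 14.61
Y = 64.3 - 10.3928
Y = 53.9072

53.9072


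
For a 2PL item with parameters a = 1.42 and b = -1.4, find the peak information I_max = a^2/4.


For 2PL, max info at theta = b = -1.4
I_max = a^2 / 4 = 1.42^2 / 4
= 2.0164 / 4
I_max = 0.5041

0.5041


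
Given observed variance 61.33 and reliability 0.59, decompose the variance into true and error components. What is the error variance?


var_true = rxx * var_obs = 0.59 * 61.33 = 36.1847
var_error = var_obs - var_true
var_error = 61.33 - 36.1847
var_error = 25.1453

25.1453


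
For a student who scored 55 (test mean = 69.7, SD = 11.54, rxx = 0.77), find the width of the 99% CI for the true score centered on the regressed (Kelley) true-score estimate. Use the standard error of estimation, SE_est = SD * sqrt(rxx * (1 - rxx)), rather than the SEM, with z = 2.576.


True score estimate = 0.77*55 + 0.23*69.7 = 58.381
SE_est = SD * sqrt(rxx * (1 - rxx)) = 11.54 * sqrt(0.77 * 0.23) = 11.54 * sqrt(0.1771) = 4.856407
CI = T_est +/- z * SE_est, so width = 2 * z * SE_est = 2 * 2.576 * 4.856407
Width = 25.0202

25.0202


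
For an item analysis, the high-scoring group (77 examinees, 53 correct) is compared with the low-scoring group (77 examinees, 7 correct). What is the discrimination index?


p_upper = 53/77 = 0.6883
p_lower = 7/77 = 0.0909
D = 0.6883 - 0.0909 = 0.5974

0.5974


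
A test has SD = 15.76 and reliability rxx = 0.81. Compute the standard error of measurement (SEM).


SEM = SD * sqrt(1 - rxx)
SEM = 15.76 * sqrt(1 - 0.81)
SEM = 15.76 * sqrt(0.19) = 15.76 * 0.43589
SEM = 6.8696

6.8696


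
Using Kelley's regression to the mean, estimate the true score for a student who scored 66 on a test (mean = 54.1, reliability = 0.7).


T_est = rxx * X + (1 - rxx) * mean
T_est = 0.7 * 66 + 0.3 * 54.1
T_est = 46.2 + 16.23
T_est = 62.43

62.43


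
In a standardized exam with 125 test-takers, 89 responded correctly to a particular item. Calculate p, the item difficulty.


Item difficulty p = number correct / total examinees
p = 89 / 125
p = 0.712

0.712


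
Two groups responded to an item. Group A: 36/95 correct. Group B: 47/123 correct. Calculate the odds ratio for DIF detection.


Odds_A = 36/59 = 0.6102
Odds_B = 47/76 = 0.6184
OR = Odds_A / Odds_B = 0.6102 / 0.6184
Exactly, OR = (36 * 76) / (59 * 47) = 2736 / 2773
OR = 0.9867

0.9867


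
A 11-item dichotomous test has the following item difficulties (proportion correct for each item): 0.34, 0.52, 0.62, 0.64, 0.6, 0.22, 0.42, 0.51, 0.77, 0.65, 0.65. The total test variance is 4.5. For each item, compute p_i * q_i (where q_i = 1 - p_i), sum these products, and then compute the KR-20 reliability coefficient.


For each item, compute p_i * q_i:
  Item 1: 0.34 * 0.66 = 0.2244
  Item 2: 0.52 * 0.48 = 0.2496
  Item 3: 0.62 * 0.38 = 0.2356
  Item 4: 0.64 * 0.36 = 0.2304
  Item 5: 0.6 * 0.4 = 0.24
  Item 6: 0.22 * 0.78 = 0.1716
  Item 7: 0.42 * 0.58 = 0.2436
  Item 8: 0.51 * 0.49 = 0.2499
  Item 9: 0.77 * 0.23 = 0.1771
  Item 10: 0.65 * 0.35 = 0.2275
  Item 11: 0.65 * 0.35 = 0.2275
Sum(p_i * q_i) = 0.2244 + 0.2496 + 0.2356 + 0.2304 + 0.24 + 0.1716 + 0.2436 + 0.2499 + 0.1771 + 0.2275 + 0.2275 = 2.4772
KR-20 = (k/(k-1)) * (1 - Sum(p_i*q_i) / Var_total)
= (11/10) * (1 - 2.4772/4.5)
= 1.1 * 0.4495
KR-20 = 0.4945

0.4945


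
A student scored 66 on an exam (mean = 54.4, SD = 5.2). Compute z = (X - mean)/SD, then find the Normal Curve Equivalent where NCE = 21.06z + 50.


z = (X - mean) / SD = (66 - 54.4) / 5.2
z = 11.6 / 5.2
z = 2.2308
NCE = NCE = 21.06z + 50
Carry z at full precision (z = 11.6 / 5.2) into the conversion:
NCE = 21.06 * (11.6 / 5.2) + 50 = 244.296 / 5.2 + 50
NCE = 46.98 + 50
NCE = 96.98

96.98


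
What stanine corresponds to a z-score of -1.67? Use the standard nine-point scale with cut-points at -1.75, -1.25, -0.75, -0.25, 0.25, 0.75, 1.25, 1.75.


Stanine boundaries: [-1.75, -1.25, -0.75, -0.25, 0.25, 0.75, 1.25, 1.75]
z = -1.67
Check each boundary:
  z >= -1.75 -> could be stanine 2
  z < -1.25
  z < -0.75
  z < -0.25
  z < 0.25
  z < 0.75
  z < 1.25
  z < 1.75
Highest qualifying boundary gives stanine = 2

2


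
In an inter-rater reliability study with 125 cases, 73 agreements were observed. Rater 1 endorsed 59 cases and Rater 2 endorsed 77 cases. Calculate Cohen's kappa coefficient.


P_o = 73/125 = 0.584
P_e = (59*77 + 66*48) / 15625 = 0.493504
kappa = (P_o - P_e) / (1 - P_e)
kappa = (0.584 - 0.493504) / (1 - 0.493504)
kappa = 0.1787

0.1787


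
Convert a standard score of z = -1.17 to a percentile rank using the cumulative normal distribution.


CDF(z) = 0.5 * (1 + erf(z/sqrt(2)))
erf(-0.8273) = -0.758
CDF = 0.121
Percentile rank = 0.121 * 100 = 12.1

12.1


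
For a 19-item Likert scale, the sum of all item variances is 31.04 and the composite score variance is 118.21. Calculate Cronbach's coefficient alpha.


alpha = (k/(k-1)) * (1 - sum(si^2)/s_total^2)
= (19/18) * (1 - 31.04/118.21)
alpha = 0.7784

0.7784


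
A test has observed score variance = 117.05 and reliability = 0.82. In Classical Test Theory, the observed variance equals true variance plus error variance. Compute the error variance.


var_true = rxx * var_obs = 0.82 * 117.05 = 95.981
var_error = var_obs - var_true
var_error = 117.05 - 95.981
var_error = 21.069

21.069


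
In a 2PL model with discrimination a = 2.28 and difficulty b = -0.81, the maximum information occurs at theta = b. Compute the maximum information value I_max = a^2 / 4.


For 2PL, max info at theta = b = -0.81
I_max = a^2 / 4 = 2.28^2 / 4
= 5.1984 / 4
I_max = 1.2996

1.2996
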